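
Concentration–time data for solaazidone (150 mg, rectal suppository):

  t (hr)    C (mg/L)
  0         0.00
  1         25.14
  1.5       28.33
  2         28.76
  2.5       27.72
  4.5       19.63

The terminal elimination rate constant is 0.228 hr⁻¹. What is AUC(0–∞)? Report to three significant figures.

AUC = 188 mg/L·hr

Trapezoidal AUC_0→4.5:
  [0→1]: (0.00+25.14)/2 × 1 = 12.57
  [1→1.5]: (25.14+28.33)/2 × 0.5 = 13.3675
  [1.5→2]: (28.33+28.76)/2 × 0.5 = 14.2725
  [2→2.5]: (28.76+27.72)/2 × 0.5 = 14.12
  [2.5→4.5]: (27.72+19.63)/2 × 2 = 47.35
  Sum = 101.68 mg/L·hr
Extrapolated tail: C_last / k_e = 19.63 / 0.228 = 86.096
AUC_0→∞ = 101.68 + 86.096 = 187.776 mg/L·hr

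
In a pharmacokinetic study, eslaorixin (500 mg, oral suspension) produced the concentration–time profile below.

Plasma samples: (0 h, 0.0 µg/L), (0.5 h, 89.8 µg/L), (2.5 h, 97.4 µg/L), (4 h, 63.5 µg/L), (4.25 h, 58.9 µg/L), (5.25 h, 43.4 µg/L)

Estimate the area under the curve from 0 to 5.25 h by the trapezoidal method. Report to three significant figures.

Trapezoidal AUC_0→5.25:
  [0→0.5]: (0.0+89.8)/2 × 0.5 = 22.45
  [0.5→2.5]: (89.8+97.4)/2 × 2 = 187.2
  [2.5→4]: (97.4+63.5)/2 × 1.5 = 120.675
  [4→4.25]: (63.5+58.9)/2 × 0.25 = 15.3
  [4.25→5.25]: (58.9+43.4)/2 × 1 = 51.15
  Sum = 396.775 µg/L·h

AUC = 397 µg/L·h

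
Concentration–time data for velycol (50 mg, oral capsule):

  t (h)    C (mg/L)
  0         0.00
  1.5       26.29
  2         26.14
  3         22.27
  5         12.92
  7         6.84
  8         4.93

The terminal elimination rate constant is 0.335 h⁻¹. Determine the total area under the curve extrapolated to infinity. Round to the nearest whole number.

AUC = 133 mg/L·h

Trapezoidal AUC_0→8:
  [0→1.5]: (0.00+26.29)/2 × 1.5 = 19.7175
  [1.5→2]: (26.29+26.14)/2 × 0.5 = 13.1075
  [2→3]: (26.14+22.27)/2 × 1 = 24.205
  [3→5]: (22.27+12.92)/2 × 2 = 35.19
  [5→7]: (12.92+6.84)/2 × 2 = 19.76
  [7→8]: (6.84+4.93)/2 × 1 = 5.885
  Sum = 117.865 mg/L·h
Extrapolated tail: C_last / k_e = 4.93 / 0.335 = 14.716
AUC_0→∞ = 117.865 + 14.716 = 132.581 mg/L·h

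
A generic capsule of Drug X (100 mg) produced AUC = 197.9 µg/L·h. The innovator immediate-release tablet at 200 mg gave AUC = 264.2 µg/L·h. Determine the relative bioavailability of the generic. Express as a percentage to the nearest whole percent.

F_rel = 150%

F_rel = (AUC_test/D_test) / (AUC_ref/D_ref)
      = (197.9/100) / (264.2/200)
      = 1.979 / 1.321 = 1.4981 = 149.81%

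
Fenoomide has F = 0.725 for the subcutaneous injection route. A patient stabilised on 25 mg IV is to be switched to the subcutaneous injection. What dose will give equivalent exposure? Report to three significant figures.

D_subcutaneous = 34.5 mg

For equal systemic exposure: F × D_ev = D_iv
D_ev = D_iv / F = 25 / 0.725 = 34.4828 mg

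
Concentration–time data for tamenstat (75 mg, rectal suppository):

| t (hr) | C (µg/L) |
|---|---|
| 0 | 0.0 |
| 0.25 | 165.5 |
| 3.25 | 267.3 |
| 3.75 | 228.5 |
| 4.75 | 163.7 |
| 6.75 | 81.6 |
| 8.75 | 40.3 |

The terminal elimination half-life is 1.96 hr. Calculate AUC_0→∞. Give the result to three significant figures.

Trapezoidal AUC_0→8.75:
  [0→0.25]: (0.0+165.5)/2 × 0.25 = 20.6875
  [0.25→3.25]: (165.5+267.3)/2 × 3 = 649.2
  [3.25→3.75]: (267.3+228.5)/2 × 0.5 = 123.95
  [3.75→4.75]: (228.5+163.7)/2 × 1 = 196.1
  [4.75→6.75]: (163.7+81.6)/2 × 2 = 245.3
  [6.75→8.75]: (81.6+40.3)/2 × 2 = 121.9
  Sum = 1357.1375 µg/L·hr
k_e = ln2 / t½ = 0.693147 / 1.96 = 0.3536 hr^-1
Extrapolated tail: C_last / k_e = 40.3 / 0.3536 = 113.971
AUC_0→∞ = 1357.1375 + 113.971 = 1471.1085 µg/L·hr

AUC = 1470 µg/L·hr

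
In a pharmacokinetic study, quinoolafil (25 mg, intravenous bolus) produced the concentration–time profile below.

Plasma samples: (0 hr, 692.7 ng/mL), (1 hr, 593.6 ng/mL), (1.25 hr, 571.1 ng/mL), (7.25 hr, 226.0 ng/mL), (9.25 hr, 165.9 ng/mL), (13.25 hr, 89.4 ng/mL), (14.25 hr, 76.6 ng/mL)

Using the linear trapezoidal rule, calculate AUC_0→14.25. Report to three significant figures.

AUC = 4170 ng/mL·hr

Trapezoidal AUC_0→14.25:
  [0→1]: (692.7+593.6)/2 × 1 = 643.15
  [1→1.25]: (593.6+571.1)/2 × 0.25 = 145.5875
  [1.25→7.25]: (571.1+226.0)/2 × 6 = 2391.3
  [7.25→9.25]: (226.0+165.9)/2 × 2 = 391.9
  [9.25→13.25]: (165.9+89.4)/2 × 4 = 510.6
  [13.25→14.25]: (89.4+76.6)/2 × 1 = 83.0
  Sum = 4165.5375 ng/mL·hr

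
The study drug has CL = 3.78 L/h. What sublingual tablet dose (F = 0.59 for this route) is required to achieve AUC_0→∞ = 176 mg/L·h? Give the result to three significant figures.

Dose = CL × AUC_0→∞ / F
     = 3.78 × 176 / 0.59 = 1127.59 mg

Dose = 1130 mg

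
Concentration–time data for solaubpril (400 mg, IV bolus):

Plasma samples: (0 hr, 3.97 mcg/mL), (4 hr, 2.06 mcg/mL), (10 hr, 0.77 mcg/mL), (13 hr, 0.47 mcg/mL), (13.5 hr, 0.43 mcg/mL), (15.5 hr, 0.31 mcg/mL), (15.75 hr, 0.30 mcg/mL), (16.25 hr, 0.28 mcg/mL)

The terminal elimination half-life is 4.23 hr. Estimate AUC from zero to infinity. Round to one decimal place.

AUC = 25.3 mcg/mL·hr

Trapezoidal AUC_0→16.25:
  [0→4]: (3.97+2.06)/2 × 4 = 12.06
  [4→10]: (2.06+0.77)/2 × 6 = 8.49
  [10→13]: (0.77+0.47)/2 × 3 = 1.86
  [13→13.5]: (0.47+0.43)/2 × 0.5 = 0.225
  [13.5→15.5]: (0.43+0.31)/2 × 2 = 0.74
  [15.5→15.75]: (0.31+0.30)/2 × 0.25 = 0.07625
  [15.75→16.25]: (0.30+0.28)/2 × 0.5 = 0.145
  Sum = 23.59625 mcg/mL·hr
k_e = ln2 / t½ = 0.693147 / 4.23 = 0.1639 hr^-1
Extrapolated tail: C_last / k_e = 0.28 / 0.1639 = 1.708
AUC_0→∞ = 23.59625 + 1.708 = 25.30425 mcg/mL·hr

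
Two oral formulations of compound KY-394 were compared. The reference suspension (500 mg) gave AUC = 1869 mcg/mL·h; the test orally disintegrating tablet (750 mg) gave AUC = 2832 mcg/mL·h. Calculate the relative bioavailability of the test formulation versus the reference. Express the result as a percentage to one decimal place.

F_rel = 101.0%

F_rel = (AUC_test/D_test) / (AUC_ref/D_ref)
      = (2832/750) / (1869/500)
      = 3.776 / 3.738 = 1.0102 = 101.02%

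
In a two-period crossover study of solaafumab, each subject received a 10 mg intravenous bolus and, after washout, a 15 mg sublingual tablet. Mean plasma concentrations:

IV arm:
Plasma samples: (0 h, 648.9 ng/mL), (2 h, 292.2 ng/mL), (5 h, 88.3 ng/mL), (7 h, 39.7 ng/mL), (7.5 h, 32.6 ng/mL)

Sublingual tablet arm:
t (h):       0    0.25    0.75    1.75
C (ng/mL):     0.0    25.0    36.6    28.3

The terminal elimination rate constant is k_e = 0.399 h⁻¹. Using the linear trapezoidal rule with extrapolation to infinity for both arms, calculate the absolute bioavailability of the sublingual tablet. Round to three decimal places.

Trapezoidal AUC_0→7.5 (IV):
  [0→2]: (648.9+292.2)/2 × 2 = 941.1
  [2→5]: (292.2+88.3)/2 × 3 = 570.75
  [5→7]: (88.3+39.7)/2 × 2 = 128.0
  [7→7.5]: (39.7+32.6)/2 × 0.5 = 18.075
  Sum = 1657.925 ng/mL·h
IV tail: 32.6/0.399 = 81.704; AUC_iv,0→∞ = 1657.925 + 81.704 = 1739.629 ng/mL·h
Trapezoidal AUC_0→1.75 (sublingual tablet):
  [0→0.25]: (0.0+25.0)/2 × 0.25 = 3.125
  [0.25→0.75]: (25.0+36.6)/2 × 0.5 = 15.4
  [0.75→1.75]: (36.6+28.3)/2 × 1 = 32.45
  Sum = 50.975 ng/mL·h
sublingual tablet tail: 28.3/0.399 = 70.927; AUC_ev,0→∞ = 50.975 + 70.927 = 121.902 ng/mL·h
F = (AUC_ev/D_ev)/(AUC_iv/D_iv) = (121.902/15)/(1739.629/10) = 8.1268/173.9629 = 0.0467

F = 0.047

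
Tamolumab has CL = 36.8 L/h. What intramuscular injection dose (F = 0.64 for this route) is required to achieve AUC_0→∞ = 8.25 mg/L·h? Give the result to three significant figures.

Dose = CL × AUC_0→∞ / F
     = 36.8 × 8.25 / 0.64 = 474.375 mg

Dose = 474 mg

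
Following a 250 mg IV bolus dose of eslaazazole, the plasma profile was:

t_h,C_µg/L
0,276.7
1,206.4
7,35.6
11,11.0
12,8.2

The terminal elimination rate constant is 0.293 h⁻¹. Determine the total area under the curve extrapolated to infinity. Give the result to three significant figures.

Trapezoidal AUC_0→12:
  [0→1]: (276.7+206.4)/2 × 1 = 241.55
  [1→7]: (206.4+35.6)/2 × 6 = 726.0
  [7→11]: (35.6+11.0)/2 × 4 = 93.2
  [11→12]: (11.0+8.2)/2 × 1 = 9.6
  Sum = 1070.35 µg/L·h
Extrapolated tail: C_last / k_e = 8.2 / 0.293 = 27.986
AUC_0→∞ = 1070.35 + 27.986 = 1098.336 µg/L·h

AUC = 1100 µg/L·h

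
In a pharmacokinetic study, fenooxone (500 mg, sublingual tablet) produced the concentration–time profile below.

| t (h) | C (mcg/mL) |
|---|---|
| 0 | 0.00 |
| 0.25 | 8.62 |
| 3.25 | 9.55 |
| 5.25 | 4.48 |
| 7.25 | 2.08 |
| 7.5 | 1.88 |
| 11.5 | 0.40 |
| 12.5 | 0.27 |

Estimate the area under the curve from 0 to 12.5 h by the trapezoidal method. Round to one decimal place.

Trapezoidal AUC_0→12.5:
  [0→0.25]: (0.00+8.62)/2 × 0.25 = 1.0775
  [0.25→3.25]: (8.62+9.55)/2 × 3 = 27.255
  [3.25→5.25]: (9.55+4.48)/2 × 2 = 14.03
  [5.25→7.25]: (4.48+2.08)/2 × 2 = 6.56
  [7.25→7.5]: (2.08+1.88)/2 × 0.25 = 0.495
  [7.5→11.5]: (1.88+0.40)/2 × 4 = 4.56
  [11.5→12.5]: (0.40+0.27)/2 × 1 = 0.335
  Sum = 54.3125 mcg/mL·h

AUC = 54.3 mcg/mL·h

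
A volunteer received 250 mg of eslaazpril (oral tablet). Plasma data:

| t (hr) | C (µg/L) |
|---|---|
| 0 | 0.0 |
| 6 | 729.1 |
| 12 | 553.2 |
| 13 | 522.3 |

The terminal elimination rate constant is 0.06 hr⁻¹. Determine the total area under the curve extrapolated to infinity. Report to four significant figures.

AUC = 15280 µg/L·hr

Trapezoidal AUC_0→13:
  [0→6]: (0.0+729.1)/2 × 6 = 2187.3
  [6→12]: (729.1+553.2)/2 × 6 = 3846.9
  [12→13]: (553.2+522.3)/2 × 1 = 537.75
  Sum = 6571.95 µg/L·hr
Extrapolated tail: C_last / k_e = 522.3 / 0.06 = 8705.000
AUC_0→∞ = 6571.95 + 8705.000 = 15276.95 µg/L·hr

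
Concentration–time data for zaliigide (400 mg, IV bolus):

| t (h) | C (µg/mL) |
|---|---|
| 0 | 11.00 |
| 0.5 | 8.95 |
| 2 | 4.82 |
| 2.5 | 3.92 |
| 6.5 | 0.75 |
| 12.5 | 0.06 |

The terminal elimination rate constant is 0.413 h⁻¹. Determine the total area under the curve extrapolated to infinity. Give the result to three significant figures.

Trapezoidal AUC_0→12.5:
  [0→0.5]: (11.00+8.95)/2 × 0.5 = 4.9875
  [0.5→2]: (8.95+4.82)/2 × 1.5 = 10.3275
  [2→2.5]: (4.82+3.92)/2 × 0.5 = 2.185
  [2.5→6.5]: (3.92+0.75)/2 × 4 = 9.34
  [6.5→12.5]: (0.75+0.06)/2 × 6 = 2.43
  Sum = 29.27 µg/mL·h
Extrapolated tail: C_last / k_e = 0.06 / 0.413 = 0.145
AUC_0→∞ = 29.27 + 0.145 = 29.415 µg/mL·h

AUC = 29.4 µg/mL·h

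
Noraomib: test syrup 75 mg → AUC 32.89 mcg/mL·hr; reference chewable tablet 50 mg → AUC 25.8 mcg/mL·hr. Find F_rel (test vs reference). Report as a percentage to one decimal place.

F_rel = (AUC_test/D_test) / (AUC_ref/D_ref)
      = (32.89/75) / (25.8/50)
      = 0.438533 / 0.516 = 0.8499 = 84.99%

F_rel = 85.0%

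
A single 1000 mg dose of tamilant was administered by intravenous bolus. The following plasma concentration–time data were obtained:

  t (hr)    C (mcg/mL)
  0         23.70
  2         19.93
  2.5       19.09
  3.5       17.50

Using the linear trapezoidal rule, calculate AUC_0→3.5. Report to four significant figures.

AUC = 71.68 mcg/mL·hr

Trapezoidal AUC_0→3.5:
  [0→2]: (23.70+19.93)/2 × 2 = 43.63
  [2→2.5]: (19.93+19.09)/2 × 0.5 = 9.755
  [2.5→3.5]: (19.09+17.50)/2 × 1 = 18.295
  Sum = 71.68 mcg/mL·hr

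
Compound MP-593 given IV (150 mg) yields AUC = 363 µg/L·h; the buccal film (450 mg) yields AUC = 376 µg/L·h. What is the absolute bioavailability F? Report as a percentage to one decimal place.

F = 34.5%

F = (AUC_ev / D_ev) / (AUC_iv / D_iv)
  = (376/450) / (363/150)
  = 0.835556 / 2.42 = 0.3453
  = 34.53%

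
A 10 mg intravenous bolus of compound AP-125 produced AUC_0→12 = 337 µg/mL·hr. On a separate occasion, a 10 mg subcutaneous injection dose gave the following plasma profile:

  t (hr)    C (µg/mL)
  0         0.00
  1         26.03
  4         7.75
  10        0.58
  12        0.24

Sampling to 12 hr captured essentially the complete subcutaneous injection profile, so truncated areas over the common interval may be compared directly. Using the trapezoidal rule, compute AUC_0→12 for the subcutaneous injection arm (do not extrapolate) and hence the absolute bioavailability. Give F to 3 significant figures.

Trapezoidal AUC_0→12 (subcutaneous injection):
  [0→1]: (0.00+26.03)/2 × 1 = 13.015
  [1→4]: (26.03+7.75)/2 × 3 = 50.67
  [4→10]: (7.75+0.58)/2 × 6 = 24.99
  [10→12]: (0.58+0.24)/2 × 2 = 0.82
  Sum = 89.495 µg/mL·hr
F = (AUC_ev/D_ev)/(AUC_iv/D_iv) = (89.495/10)/(337/10) = 8.9495/33.7 = 0.2656

F = 0.266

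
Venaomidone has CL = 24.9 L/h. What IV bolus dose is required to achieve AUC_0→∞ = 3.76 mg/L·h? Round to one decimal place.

Dose = 93.6 mg

Dose_iv = CL × AUC_0→∞
     = 24.9 × 3.76 = 93.624 mg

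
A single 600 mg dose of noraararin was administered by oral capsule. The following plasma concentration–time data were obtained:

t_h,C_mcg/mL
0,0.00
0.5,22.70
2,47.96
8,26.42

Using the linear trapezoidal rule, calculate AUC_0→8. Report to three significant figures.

Trapezoidal AUC_0→8:
  [0→0.5]: (0.00+22.70)/2 × 0.5 = 5.675
  [0.5→2]: (22.70+47.96)/2 × 1.5 = 52.995
  [2→8]: (47.96+26.42)/2 × 6 = 223.14
  Sum = 281.81 mcg/mL·h

AUC = 282 mcg/mL·h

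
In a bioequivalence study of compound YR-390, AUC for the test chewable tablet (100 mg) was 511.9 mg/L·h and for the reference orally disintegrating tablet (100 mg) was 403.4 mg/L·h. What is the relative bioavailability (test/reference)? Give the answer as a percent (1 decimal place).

F_rel = 126.9%

F_rel = (AUC_test/D_test) / (AUC_ref/D_ref)
      = (511.9/100) / (403.4/100)
      = 5.119 / 4.034 = 1.2690 = 126.90%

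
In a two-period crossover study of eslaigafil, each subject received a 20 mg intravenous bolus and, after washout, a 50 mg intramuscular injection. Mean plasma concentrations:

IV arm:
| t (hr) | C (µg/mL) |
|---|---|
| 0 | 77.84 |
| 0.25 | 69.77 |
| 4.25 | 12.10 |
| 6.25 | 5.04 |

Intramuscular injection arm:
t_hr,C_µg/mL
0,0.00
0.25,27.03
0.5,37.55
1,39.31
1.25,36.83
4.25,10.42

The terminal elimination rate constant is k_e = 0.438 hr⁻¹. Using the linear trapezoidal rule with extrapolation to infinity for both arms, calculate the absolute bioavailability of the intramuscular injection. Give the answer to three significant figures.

Trapezoidal AUC_0→6.25 (IV):
  [0→0.25]: (77.84+69.77)/2 × 0.25 = 18.45125
  [0.25→4.25]: (69.77+12.10)/2 × 4 = 163.74
  [4.25→6.25]: (12.10+5.04)/2 × 2 = 17.14
  Sum = 199.33125 µg/mL·hr
IV tail: 5.04/0.438 = 11.507; AUC_iv,0→∞ = 199.33125 + 11.507 = 210.83825 µg/mL·hr
Trapezoidal AUC_0→4.25 (intramuscular injection):
  [0→0.25]: (0.00+27.03)/2 × 0.25 = 3.37875
  [0.25→0.5]: (27.03+37.55)/2 × 0.25 = 8.0725
  [0.5→1]: (37.55+39.31)/2 × 0.5 = 19.215
  [1→1.25]: (39.31+36.83)/2 × 0.25 = 9.5175
  [1.25→4.25]: (36.83+10.42)/2 × 3 = 70.875
  Sum = 111.05875 µg/mL·hr
intramuscular injection tail: 10.42/0.438 = 23.790; AUC_ev,0→∞ = 111.05875 + 23.790 = 134.84875 µg/mL·hr
F = (AUC_ev/D_ev)/(AUC_iv/D_iv) = (134.84875/50)/(210.83825/20) = 2.696975/10.5419 = 0.2558

F = 0.256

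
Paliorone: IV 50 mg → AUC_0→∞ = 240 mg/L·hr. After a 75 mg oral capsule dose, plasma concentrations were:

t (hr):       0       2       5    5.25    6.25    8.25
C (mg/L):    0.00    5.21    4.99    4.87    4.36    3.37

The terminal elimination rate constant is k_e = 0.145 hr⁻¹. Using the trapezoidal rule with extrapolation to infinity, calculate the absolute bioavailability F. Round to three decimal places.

F = 0.159

Trapezoidal AUC_0→8.25 (oral capsule):
  [0→2]: (0.00+5.21)/2 × 2 = 5.21
  [2→5]: (5.21+4.99)/2 × 3 = 15.3
  [5→5.25]: (4.99+4.87)/2 × 0.25 = 1.2325
  [5.25→6.25]: (4.87+4.36)/2 × 1 = 4.615
  [6.25→8.25]: (4.36+3.37)/2 × 2 = 7.73
  Sum = 34.0875 mg/L·hr
Tail: C_last/k_e = 3.37/0.145 = 23.241
AUC_0→∞ (oral capsule) = 34.0875 + 23.241 = 57.3285 mg/L·hr
F = (AUC_ev/D_ev)/(AUC_iv/D_iv) = (57.3285/75)/(240/50) = 0.76438/4.8 = 0.1592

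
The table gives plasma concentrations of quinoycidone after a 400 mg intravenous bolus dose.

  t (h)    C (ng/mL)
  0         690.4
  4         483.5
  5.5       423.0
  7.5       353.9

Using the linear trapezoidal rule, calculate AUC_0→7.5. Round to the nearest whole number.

Trapezoidal AUC_0→7.5:
  [0→4]: (690.4+483.5)/2 × 4 = 2347.8
  [4→5.5]: (483.5+423.0)/2 × 1.5 = 679.875
  [5.5→7.5]: (423.0+353.9)/2 × 2 = 776.9
  Sum = 3804.575 ng/mL·h

AUC = 3805 ng/mL·h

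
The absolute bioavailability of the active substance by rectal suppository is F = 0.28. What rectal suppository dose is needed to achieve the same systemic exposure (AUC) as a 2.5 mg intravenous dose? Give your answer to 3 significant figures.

D_rectal = 8.93 mg

For equal systemic exposure: F × D_ev = D_iv
D_ev = D_iv / F = 2.5 / 0.28 = 8.92857 mg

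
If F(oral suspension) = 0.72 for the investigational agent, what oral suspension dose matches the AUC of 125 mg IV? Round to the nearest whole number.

D_oral = 174 mg

For equal systemic exposure: F × D_ev = D_iv
D_ev = D_iv / F = 125 / 0.72 = 173.611 mg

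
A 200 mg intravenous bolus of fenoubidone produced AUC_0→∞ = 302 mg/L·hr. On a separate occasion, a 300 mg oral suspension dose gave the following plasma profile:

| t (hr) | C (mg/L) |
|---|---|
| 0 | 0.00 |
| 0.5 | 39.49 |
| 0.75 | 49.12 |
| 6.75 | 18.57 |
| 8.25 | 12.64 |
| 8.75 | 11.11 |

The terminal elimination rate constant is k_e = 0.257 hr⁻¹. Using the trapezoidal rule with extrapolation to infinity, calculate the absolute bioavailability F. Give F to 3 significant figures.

F = 0.655

Trapezoidal AUC_0→8.75 (oral suspension):
  [0→0.5]: (0.00+39.49)/2 × 0.5 = 9.8725
  [0.5→0.75]: (39.49+49.12)/2 × 0.25 = 11.07625
  [0.75→6.75]: (49.12+18.57)/2 × 6 = 203.07
  [6.75→8.25]: (18.57+12.64)/2 × 1.5 = 23.4075
  [8.25→8.75]: (12.64+11.11)/2 × 0.5 = 5.9375
  Sum = 253.36375 mg/L·hr
Tail: C_last/k_e = 11.11/0.257 = 43.230
AUC_0→∞ (oral suspension) = 253.36375 + 43.230 = 296.59375 mg/L·hr
F = (AUC_ev/D_ev)/(AUC_iv/D_iv) = (296.59375/300)/(302/200) = 0.988646/1.51 = 0.6547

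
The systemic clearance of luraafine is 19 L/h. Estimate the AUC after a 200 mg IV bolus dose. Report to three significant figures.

AUC = 10.5 mg/L·h

AUC_0→∞ = Dose_iv / CL
        = 200 / 19 = 10.5263 mg/L·h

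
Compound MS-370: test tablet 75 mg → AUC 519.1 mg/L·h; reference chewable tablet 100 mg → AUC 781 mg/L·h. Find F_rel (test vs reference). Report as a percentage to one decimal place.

F_rel = 88.6%

F_rel = (AUC_test/D_test) / (AUC_ref/D_ref)
      = (519.1/75) / (781/100)
      = 6.92133 / 7.81 = 0.8862 = 88.62%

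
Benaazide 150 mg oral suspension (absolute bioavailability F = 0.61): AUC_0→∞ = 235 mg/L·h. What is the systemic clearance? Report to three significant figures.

CL = 0.389 L/h

CL = F × Dose / AUC_0→∞
   = 0.61 × 150 / 235 = 0.389362 L/h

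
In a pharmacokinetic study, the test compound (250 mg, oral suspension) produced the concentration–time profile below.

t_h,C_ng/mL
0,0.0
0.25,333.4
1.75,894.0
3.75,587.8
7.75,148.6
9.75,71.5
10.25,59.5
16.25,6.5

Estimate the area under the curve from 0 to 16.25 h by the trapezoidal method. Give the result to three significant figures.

AUC = 4370 ng/mL·h

Trapezoidal AUC_0→16.25:
  [0→0.25]: (0.0+333.4)/2 × 0.25 = 41.675
  [0.25→1.75]: (333.4+894.0)/2 × 1.5 = 920.55
  [1.75→3.75]: (894.0+587.8)/2 × 2 = 1481.8
  [3.75→7.75]: (587.8+148.6)/2 × 4 = 1472.8
  [7.75→9.75]: (148.6+71.5)/2 × 2 = 220.1
  [9.75→10.25]: (71.5+59.5)/2 × 0.5 = 32.75
  [10.25→16.25]: (59.5+6.5)/2 × 6 = 198.0
  Sum = 4367.675 ng/mL·h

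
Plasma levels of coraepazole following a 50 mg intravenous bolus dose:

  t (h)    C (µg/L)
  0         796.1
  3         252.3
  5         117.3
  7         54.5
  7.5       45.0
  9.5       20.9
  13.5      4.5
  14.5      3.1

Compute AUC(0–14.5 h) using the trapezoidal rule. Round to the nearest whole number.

AUC = 2259 µg/L·h

Trapezoidal AUC_0→14.5:
  [0→3]: (796.1+252.3)/2 × 3 = 1572.6
  [3→5]: (252.3+117.3)/2 × 2 = 369.6
  [5→7]: (117.3+54.5)/2 × 2 = 171.8
  [7→7.5]: (54.5+45.0)/2 × 0.5 = 24.875
  [7.5→9.5]: (45.0+20.9)/2 × 2 = 65.9
  [9.5→13.5]: (20.9+4.5)/2 × 4 = 50.8
  [13.5→14.5]: (4.5+3.1)/2 × 1 = 3.8
  Sum = 2259.375 µg/L·h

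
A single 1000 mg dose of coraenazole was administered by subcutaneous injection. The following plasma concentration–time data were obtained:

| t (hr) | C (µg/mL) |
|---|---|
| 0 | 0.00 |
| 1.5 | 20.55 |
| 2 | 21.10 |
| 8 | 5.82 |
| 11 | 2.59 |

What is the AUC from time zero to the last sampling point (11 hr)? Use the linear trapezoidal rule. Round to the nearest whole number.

Trapezoidal AUC_0→11:
  [0→1.5]: (0.00+20.55)/2 × 1.5 = 15.4125
  [1.5→2]: (20.55+21.10)/2 × 0.5 = 10.4125
  [2→8]: (21.10+5.82)/2 × 6 = 80.76
  [8→11]: (5.82+2.59)/2 × 3 = 12.615
  Sum = 119.2 µg/mL·hr

AUC = 119 µg/mL·hr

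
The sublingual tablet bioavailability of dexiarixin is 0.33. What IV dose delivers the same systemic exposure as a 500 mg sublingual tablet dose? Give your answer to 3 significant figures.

D_iv = 165 mg

Systemic exposure from an extravascular dose = F × D_ev, so the equivalent IV dose is F × D_ev.
D_iv = F × D_ev = 0.33 × 500 = 165 mg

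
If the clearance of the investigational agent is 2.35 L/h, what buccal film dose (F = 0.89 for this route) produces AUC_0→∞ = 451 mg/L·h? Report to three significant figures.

Dose = 1190 mg

Dose = CL × AUC_0→∞ / F
     = 2.35 × 451 / 0.89 = 1190.84 mg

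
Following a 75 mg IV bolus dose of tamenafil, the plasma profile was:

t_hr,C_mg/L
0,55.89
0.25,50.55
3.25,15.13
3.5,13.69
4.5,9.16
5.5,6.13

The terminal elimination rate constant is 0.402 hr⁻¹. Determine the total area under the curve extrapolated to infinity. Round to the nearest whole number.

AUC = 150 mg/L·hr

Trapezoidal AUC_0→5.5:
  [0→0.25]: (55.89+50.55)/2 × 0.25 = 13.305
  [0.25→3.25]: (50.55+15.13)/2 × 3 = 98.52
  [3.25→3.5]: (15.13+13.69)/2 × 0.25 = 3.6025
  [3.5→4.5]: (13.69+9.16)/2 × 1 = 11.425
  [4.5→5.5]: (9.16+6.13)/2 × 1 = 7.645
  Sum = 134.4975 mg/L·hr
Extrapolated tail: C_last / k_e = 6.13 / 0.402 = 15.249
AUC_0→∞ = 134.4975 + 15.249 = 149.7465 mg/L·hr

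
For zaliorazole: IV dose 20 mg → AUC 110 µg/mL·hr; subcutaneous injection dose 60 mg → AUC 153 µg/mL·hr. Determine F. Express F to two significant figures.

F = 0.46

F = (AUC_ev / D_ev) / (AUC_iv / D_iv)
  = (153/60) / (110/20)
  = 2.55 / 5.5 = 0.4636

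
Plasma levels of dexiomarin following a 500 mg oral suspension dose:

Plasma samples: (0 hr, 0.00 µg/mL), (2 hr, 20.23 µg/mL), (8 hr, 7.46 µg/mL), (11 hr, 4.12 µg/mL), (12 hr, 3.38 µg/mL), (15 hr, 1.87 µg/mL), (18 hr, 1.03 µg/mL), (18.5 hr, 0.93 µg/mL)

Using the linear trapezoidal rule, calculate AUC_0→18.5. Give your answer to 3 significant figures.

AUC = 137 µg/mL·hr

Trapezoidal AUC_0→18.5:
  [0→2]: (0.00+20.23)/2 × 2 = 20.23
  [2→8]: (20.23+7.46)/2 × 6 = 83.07
  [8→11]: (7.46+4.12)/2 × 3 = 17.37
  [11→12]: (4.12+3.38)/2 × 1 = 3.75
  [12→15]: (3.38+1.87)/2 × 3 = 7.875
  [15→18]: (1.87+1.03)/2 × 3 = 4.35
  [18→18.5]: (1.03+0.93)/2 × 0.5 = 0.49
  Sum = 137.135 µg/mL·hr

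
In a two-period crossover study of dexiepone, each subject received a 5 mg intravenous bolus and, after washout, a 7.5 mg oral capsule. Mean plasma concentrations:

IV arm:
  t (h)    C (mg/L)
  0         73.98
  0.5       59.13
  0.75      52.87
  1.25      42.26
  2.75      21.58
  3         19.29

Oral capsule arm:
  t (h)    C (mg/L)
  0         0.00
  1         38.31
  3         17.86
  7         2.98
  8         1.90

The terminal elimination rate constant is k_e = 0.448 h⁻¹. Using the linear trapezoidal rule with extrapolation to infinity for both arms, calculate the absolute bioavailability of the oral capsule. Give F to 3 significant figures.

F = 0.493

Trapezoidal AUC_0→3 (IV):
  [0→0.5]: (73.98+59.13)/2 × 0.5 = 33.2775
  [0.5→0.75]: (59.13+52.87)/2 × 0.25 = 14.0
  [0.75→1.25]: (52.87+42.26)/2 × 0.5 = 23.7825
  [1.25→2.75]: (42.26+21.58)/2 × 1.5 = 47.88
  [2.75→3]: (21.58+19.29)/2 × 0.25 = 5.10875
  Sum = 124.04875 mg/L·h
IV tail: 19.29/0.448 = 43.058; AUC_iv,0→∞ = 124.04875 + 43.058 = 167.10675 mg/L·h
Trapezoidal AUC_0→8 (oral capsule):
  [0→1]: (0.00+38.31)/2 × 1 = 19.155
  [1→3]: (38.31+17.86)/2 × 2 = 56.17
  [3→7]: (17.86+2.98)/2 × 4 = 41.68
  [7→8]: (2.98+1.90)/2 × 1 = 2.44
  Sum = 119.445 mg/L·h
oral capsule tail: 1.90/0.448 = 4.241; AUC_ev,0→∞ = 119.445 + 4.241 = 123.686 mg/L·h
F = (AUC_ev/D_ev)/(AUC_iv/D_iv) = (123.686/7.5)/(167.10675/5) = 16.4915/33.42135 = 0.4934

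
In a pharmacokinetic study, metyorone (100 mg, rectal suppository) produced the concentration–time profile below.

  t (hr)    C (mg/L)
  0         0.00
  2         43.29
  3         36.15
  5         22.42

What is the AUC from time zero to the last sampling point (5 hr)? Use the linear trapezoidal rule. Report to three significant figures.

AUC = 142 mg/L·hr

Trapezoidal AUC_0→5:
  [0→2]: (0.00+43.29)/2 × 2 = 43.29
  [2→3]: (43.29+36.15)/2 × 1 = 39.72
  [3→5]: (36.15+22.42)/2 × 2 = 58.57
  Sum = 141.58 mg/L·hr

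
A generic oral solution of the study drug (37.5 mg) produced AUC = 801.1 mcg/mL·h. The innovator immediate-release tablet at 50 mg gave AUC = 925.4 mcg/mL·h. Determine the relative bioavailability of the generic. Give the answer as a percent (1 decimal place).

F_rel = 115.4%

F_rel = (AUC_test/D_test) / (AUC_ref/D_ref)
      = (801.1/37.5) / (925.4/50)
      = 21.3627 / 18.508 = 1.1542 = 115.42%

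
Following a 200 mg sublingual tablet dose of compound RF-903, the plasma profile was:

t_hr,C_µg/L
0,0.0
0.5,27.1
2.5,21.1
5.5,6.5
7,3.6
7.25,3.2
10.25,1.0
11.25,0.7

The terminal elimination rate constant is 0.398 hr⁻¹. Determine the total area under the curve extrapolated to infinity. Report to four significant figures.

Trapezoidal AUC_0→11.25:
  [0→0.5]: (0.0+27.1)/2 × 0.5 = 6.775
  [0.5→2.5]: (27.1+21.1)/2 × 2 = 48.2
  [2.5→5.5]: (21.1+6.5)/2 × 3 = 41.4
  [5.5→7]: (6.5+3.6)/2 × 1.5 = 7.575
  [7→7.25]: (3.6+3.2)/2 × 0.25 = 0.85
  [7.25→10.25]: (3.2+1.0)/2 × 3 = 6.3
  [10.25→11.25]: (1.0+0.7)/2 × 1 = 0.85
  Sum = 111.95 µg/L·hr
Extrapolated tail: C_last / k_e = 0.7 / 0.398 = 1.759
AUC_0→∞ = 111.95 + 1.759 = 113.709 µg/L·hr

AUC = 113.7 µg/L·hr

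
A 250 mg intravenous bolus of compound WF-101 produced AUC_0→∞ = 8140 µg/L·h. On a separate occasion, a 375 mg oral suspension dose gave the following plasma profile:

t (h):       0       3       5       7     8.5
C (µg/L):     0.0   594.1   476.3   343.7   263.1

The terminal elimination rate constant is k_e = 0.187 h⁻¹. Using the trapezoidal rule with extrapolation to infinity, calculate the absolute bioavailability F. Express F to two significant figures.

Trapezoidal AUC_0→8.5 (oral suspension):
  [0→3]: (0.0+594.1)/2 × 3 = 891.15
  [3→5]: (594.1+476.3)/2 × 2 = 1070.4
  [5→7]: (476.3+343.7)/2 × 2 = 820.0
  [7→8.5]: (343.7+263.1)/2 × 1.5 = 455.1
  Sum = 3236.65 µg/L·h
Tail: C_last/k_e = 263.1/0.187 = 1406.952
AUC_0→∞ (oral suspension) = 3236.65 + 1406.952 = 4643.602 µg/L·h
F = (AUC_ev/D_ev)/(AUC_iv/D_iv) = (4643.602/375)/(8140/250) = 12.3829/32.56 = 0.3803

F = 0.38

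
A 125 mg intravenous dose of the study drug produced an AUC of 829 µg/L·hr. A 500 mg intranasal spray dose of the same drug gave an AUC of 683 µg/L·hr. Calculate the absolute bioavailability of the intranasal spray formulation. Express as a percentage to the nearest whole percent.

F = 21%

F = (AUC_ev / D_ev) / (AUC_iv / D_iv)
  = (683/500) / (829/125)
  = 1.366 / 6.632 = 0.2060
  = 20.60%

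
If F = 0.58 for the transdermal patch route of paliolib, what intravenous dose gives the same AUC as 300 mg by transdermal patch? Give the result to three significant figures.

D_iv = 174 mg

Systemic exposure from an extravascular dose = F × D_ev, so the equivalent IV dose is F × D_ev.
D_iv = F × D_ev = 0.58 × 300 = 174 mg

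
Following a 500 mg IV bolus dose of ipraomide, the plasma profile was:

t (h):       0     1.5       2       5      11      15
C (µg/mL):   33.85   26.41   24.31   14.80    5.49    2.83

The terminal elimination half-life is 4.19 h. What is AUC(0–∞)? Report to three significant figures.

Trapezoidal AUC_0→15:
  [0→1.5]: (33.85+26.41)/2 × 1.5 = 45.195
  [1.5→2]: (26.41+24.31)/2 × 0.5 = 12.68
  [2→5]: (24.31+14.80)/2 × 3 = 58.665
  [5→11]: (14.80+5.49)/2 × 6 = 60.87
  [11→15]: (5.49+2.83)/2 × 4 = 16.64
  Sum = 194.05 µg/mL·h
k_e = ln2 / t½ = 0.693147 / 4.19 = 0.1654 h^-1
Extrapolated tail: C_last / k_e = 2.83 / 0.1654 = 17.110
AUC_0→∞ = 194.05 + 17.110 = 211.16 µg/mL·h

AUC = 211 µg/mL·h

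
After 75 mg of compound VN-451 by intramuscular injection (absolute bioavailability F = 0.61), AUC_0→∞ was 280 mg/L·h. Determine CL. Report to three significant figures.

CL = F × Dose / AUC_0→∞
   = 0.61 × 75 / 280 = 0.163393 L/h

CL = 0.163 L/h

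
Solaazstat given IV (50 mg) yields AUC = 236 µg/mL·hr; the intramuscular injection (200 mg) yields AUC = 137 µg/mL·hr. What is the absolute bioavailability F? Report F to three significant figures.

F = 0.145

F = (AUC_ev / D_ev) / (AUC_iv / D_iv)
  = (137/200) / (236/50)
  = 0.685 / 4.72 = 0.1451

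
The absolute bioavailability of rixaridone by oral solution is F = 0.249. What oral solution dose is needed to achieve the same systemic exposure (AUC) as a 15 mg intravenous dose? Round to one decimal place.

For equal systemic exposure: F × D_ev = D_iv
D_ev = D_iv / F = 15 / 0.249 = 60.241 mg

D_oral = 60.2 mg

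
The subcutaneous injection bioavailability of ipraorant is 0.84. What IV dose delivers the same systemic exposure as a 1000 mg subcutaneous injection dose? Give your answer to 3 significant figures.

D_iv = 840 mg

Systemic exposure from an extravascular dose = F × D_ev, so the equivalent IV dose is F × D_ev.
D_iv = F × D_ev = 0.84 × 1000 = 840 mg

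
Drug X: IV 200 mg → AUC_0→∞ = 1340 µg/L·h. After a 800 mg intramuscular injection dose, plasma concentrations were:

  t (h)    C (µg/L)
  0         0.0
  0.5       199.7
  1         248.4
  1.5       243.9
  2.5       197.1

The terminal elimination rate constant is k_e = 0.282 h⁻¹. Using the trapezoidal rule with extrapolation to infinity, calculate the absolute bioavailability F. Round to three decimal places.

F = 0.225

Trapezoidal AUC_0→2.5 (intramuscular injection):
  [0→0.5]: (0.0+199.7)/2 × 0.5 = 49.925
  [0.5→1]: (199.7+248.4)/2 × 0.5 = 112.025
  [1→1.5]: (248.4+243.9)/2 × 0.5 = 123.075
  [1.5→2.5]: (243.9+197.1)/2 × 1 = 220.5
  Sum = 505.525 µg/L·h
Tail: C_last/k_e = 197.1/0.282 = 698.936
AUC_0→∞ (intramuscular injection) = 505.525 + 698.936 = 1204.461 µg/L·h
F = (AUC_ev/D_ev)/(AUC_iv/D_iv) = (1204.461/800)/(1340/200) = 1.50558/6.7 = 0.2247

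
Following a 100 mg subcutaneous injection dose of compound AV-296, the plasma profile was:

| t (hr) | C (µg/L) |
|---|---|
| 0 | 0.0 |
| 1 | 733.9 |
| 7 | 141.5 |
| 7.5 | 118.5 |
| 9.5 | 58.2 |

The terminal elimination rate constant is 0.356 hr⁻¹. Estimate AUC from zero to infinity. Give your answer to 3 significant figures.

Trapezoidal AUC_0→9.5:
  [0→1]: (0.0+733.9)/2 × 1 = 366.95
  [1→7]: (733.9+141.5)/2 × 6 = 2626.2
  [7→7.5]: (141.5+118.5)/2 × 0.5 = 65.0
  [7.5→9.5]: (118.5+58.2)/2 × 2 = 176.7
  Sum = 3234.85 µg/L·hr
Extrapolated tail: C_last / k_e = 58.2 / 0.356 = 163.483
AUC_0→∞ = 3234.85 + 163.483 = 3398.333 µg/L·hr

AUC = 3400 µg/L·hr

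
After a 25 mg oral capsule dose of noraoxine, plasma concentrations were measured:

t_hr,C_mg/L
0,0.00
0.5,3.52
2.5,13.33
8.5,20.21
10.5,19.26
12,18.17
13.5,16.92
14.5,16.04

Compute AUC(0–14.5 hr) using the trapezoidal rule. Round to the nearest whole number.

AUC = 229 mg/L·hr

Trapezoidal AUC_0→14.5:
  [0→0.5]: (0.00+3.52)/2 × 0.5 = 0.88
  [0.5→2.5]: (3.52+13.33)/2 × 2 = 16.85
  [2.5→8.5]: (13.33+20.21)/2 × 6 = 100.62
  [8.5→10.5]: (20.21+19.26)/2 × 2 = 39.47
  [10.5→12]: (19.26+18.17)/2 × 1.5 = 28.0725
  [12→13.5]: (18.17+16.92)/2 × 1.5 = 26.3175
  [13.5→14.5]: (16.92+16.04)/2 × 1 = 16.48
  Sum = 228.69 mg/L·hr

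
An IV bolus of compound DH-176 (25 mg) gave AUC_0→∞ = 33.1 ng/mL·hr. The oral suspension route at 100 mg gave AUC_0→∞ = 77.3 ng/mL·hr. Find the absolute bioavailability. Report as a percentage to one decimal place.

F = (AUC_ev / D_ev) / (AUC_iv / D_iv)
  = (77.3/100) / (33.1/25)
  = 0.773 / 1.324 = 0.5838
  = 58.38%

F = 58.4%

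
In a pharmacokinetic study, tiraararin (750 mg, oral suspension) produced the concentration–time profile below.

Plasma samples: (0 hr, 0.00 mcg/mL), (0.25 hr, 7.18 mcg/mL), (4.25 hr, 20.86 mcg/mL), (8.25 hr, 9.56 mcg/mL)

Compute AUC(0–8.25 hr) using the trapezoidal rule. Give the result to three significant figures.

Trapezoidal AUC_0→8.25:
  [0→0.25]: (0.00+7.18)/2 × 0.25 = 0.8975
  [0.25→4.25]: (7.18+20.86)/2 × 4 = 56.08
  [4.25→8.25]: (20.86+9.56)/2 × 4 = 60.84
  Sum = 117.8175 mcg/mL·hr

AUC = 118 mcg/mL·hr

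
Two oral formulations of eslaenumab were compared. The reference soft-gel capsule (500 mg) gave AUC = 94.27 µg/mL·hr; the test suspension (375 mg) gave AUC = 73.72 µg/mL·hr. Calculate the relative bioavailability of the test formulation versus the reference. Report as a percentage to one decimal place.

F_rel = (AUC_test/D_test) / (AUC_ref/D_ref)
      = (73.72/375) / (94.27/500)
      = 0.196587 / 0.18854 = 1.0427 = 104.27%

F_rel = 104.3%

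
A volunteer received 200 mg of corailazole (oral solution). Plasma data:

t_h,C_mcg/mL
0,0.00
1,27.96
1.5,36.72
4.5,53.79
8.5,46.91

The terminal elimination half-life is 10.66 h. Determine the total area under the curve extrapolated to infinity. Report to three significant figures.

Trapezoidal AUC_0→8.5:
  [0→1]: (0.00+27.96)/2 × 1 = 13.98
  [1→1.5]: (27.96+36.72)/2 × 0.5 = 16.17
  [1.5→4.5]: (36.72+53.79)/2 × 3 = 135.765
  [4.5→8.5]: (53.79+46.91)/2 × 4 = 201.4
  Sum = 367.315 mcg/mL·h
k_e = ln2 / t½ = 0.693147 / 10.66 = 0.0650 h^-1
Extrapolated tail: C_last / k_e = 46.91 / 0.065 = 721.692
AUC_0→∞ = 367.315 + 721.692 = 1089.007 mcg/mL·h

AUC = 1090 mcg/mL·h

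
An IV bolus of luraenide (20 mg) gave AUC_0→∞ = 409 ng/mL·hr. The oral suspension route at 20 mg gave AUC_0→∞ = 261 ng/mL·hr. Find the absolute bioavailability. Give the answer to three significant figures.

F = (AUC_ev / D_ev) / (AUC_iv / D_iv)
  = (261/20) / (409/20)
  = 13.05 / 20.45 = 0.6381

F = 0.638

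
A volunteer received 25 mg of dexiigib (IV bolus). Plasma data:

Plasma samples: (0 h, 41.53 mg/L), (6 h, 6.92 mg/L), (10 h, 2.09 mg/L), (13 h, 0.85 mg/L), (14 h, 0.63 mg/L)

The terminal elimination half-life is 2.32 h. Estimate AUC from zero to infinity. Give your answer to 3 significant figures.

Trapezoidal AUC_0→14:
  [0→6]: (41.53+6.92)/2 × 6 = 145.35
  [6→10]: (6.92+2.09)/2 × 4 = 18.02
  [10→13]: (2.09+0.85)/2 × 3 = 4.41
  [13→14]: (0.85+0.63)/2 × 1 = 0.74
  Sum = 168.52 mg/L·h
k_e = ln2 / t½ = 0.693147 / 2.32 = 0.2988 h^-1
Extrapolated tail: C_last / k_e = 0.63 / 0.2988 = 2.108
AUC_0→∞ = 168.52 + 2.108 = 170.628 mg/L·h

AUC = 171 mg/L·h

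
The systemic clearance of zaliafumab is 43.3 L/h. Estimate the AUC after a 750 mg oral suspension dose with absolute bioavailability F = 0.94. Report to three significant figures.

AUC = 16.3 mg/L·h

AUC_0→∞ = F × Dose / CL
        = 0.94 × 750 / 43.3 = 16.2818 mg/L·h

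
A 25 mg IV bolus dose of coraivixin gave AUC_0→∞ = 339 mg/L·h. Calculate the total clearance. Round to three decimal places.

CL = 0.074 L/h

CL = Dose_iv / AUC_0→∞
   = 25 / 339 = 0.0737463 L/h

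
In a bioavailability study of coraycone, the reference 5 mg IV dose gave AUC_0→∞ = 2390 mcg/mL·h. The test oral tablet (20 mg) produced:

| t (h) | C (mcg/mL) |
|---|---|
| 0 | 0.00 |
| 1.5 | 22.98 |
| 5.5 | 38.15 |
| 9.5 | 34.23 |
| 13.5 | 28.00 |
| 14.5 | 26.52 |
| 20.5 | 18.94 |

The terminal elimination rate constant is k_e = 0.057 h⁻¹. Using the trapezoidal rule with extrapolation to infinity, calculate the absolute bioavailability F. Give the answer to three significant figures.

F = 0.0946

Trapezoidal AUC_0→20.5 (oral tablet):
  [0→1.5]: (0.00+22.98)/2 × 1.5 = 17.235
  [1.5→5.5]: (22.98+38.15)/2 × 4 = 122.26
  [5.5→9.5]: (38.15+34.23)/2 × 4 = 144.76
  [9.5→13.5]: (34.23+28.00)/2 × 4 = 124.46
  [13.5→14.5]: (28.00+26.52)/2 × 1 = 27.26
  [14.5→20.5]: (26.52+18.94)/2 × 6 = 136.38
  Sum = 572.355 mcg/mL·h
Tail: C_last/k_e = 18.94/0.057 = 332.281
AUC_0→∞ (oral tablet) = 572.355 + 332.281 = 904.636 mcg/mL·h
F = (AUC_ev/D_ev)/(AUC_iv/D_iv) = (904.636/20)/(2390/5) = 45.2318/478 = 0.0946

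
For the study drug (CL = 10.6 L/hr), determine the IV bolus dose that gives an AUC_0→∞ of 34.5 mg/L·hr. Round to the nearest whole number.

Dose = 366 mg

Dose_iv = CL × AUC_0→∞
     = 10.6 × 34.5 = 365.7 mg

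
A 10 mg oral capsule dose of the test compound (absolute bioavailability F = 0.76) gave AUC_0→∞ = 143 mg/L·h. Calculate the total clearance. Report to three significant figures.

CL = 0.0531 L/h

CL = F × Dose / AUC_0→∞
   = 0.76 × 10 / 143 = 0.0531469 L/h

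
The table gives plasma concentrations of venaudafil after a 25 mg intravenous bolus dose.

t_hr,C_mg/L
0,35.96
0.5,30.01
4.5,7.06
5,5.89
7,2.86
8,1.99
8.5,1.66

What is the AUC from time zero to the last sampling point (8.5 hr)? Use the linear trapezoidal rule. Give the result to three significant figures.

Trapezoidal AUC_0→8.5:
  [0→0.5]: (35.96+30.01)/2 × 0.5 = 16.4925
  [0.5→4.5]: (30.01+7.06)/2 × 4 = 74.14
  [4.5→5]: (7.06+5.89)/2 × 0.5 = 3.2375
  [5→7]: (5.89+2.86)/2 × 2 = 8.75
  [7→8]: (2.86+1.99)/2 × 1 = 2.425
  [8→8.5]: (1.99+1.66)/2 × 0.5 = 0.9125
  Sum = 105.9575 mg/L·hr

AUC = 106 mg/L·hr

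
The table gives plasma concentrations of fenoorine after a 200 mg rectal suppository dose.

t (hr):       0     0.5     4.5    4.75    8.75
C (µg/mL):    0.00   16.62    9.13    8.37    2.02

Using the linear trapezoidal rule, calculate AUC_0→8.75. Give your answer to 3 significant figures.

Trapezoidal AUC_0→8.75:
  [0→0.5]: (0.00+16.62)/2 × 0.5 = 4.155
  [0.5→4.5]: (16.62+9.13)/2 × 4 = 51.5
  [4.5→4.75]: (9.13+8.37)/2 × 0.25 = 2.1875
  [4.75→8.75]: (8.37+2.02)/2 × 4 = 20.78
  Sum = 78.6225 µg/mL·hr

AUC = 78.6 µg/mL·hr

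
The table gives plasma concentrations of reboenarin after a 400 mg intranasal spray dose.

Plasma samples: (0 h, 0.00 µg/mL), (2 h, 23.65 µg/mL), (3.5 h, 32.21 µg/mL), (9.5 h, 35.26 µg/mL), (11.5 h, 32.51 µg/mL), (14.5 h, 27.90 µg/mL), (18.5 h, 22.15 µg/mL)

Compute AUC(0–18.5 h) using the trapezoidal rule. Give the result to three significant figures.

AUC = 526 µg/mL·h

Trapezoidal AUC_0→18.5:
  [0→2]: (0.00+23.65)/2 × 2 = 23.65
  [2→3.5]: (23.65+32.21)/2 × 1.5 = 41.895
  [3.5→9.5]: (32.21+35.26)/2 × 6 = 202.41
  [9.5→11.5]: (35.26+32.51)/2 × 2 = 67.77
  [11.5→14.5]: (32.51+27.90)/2 × 3 = 90.615
  [14.5→18.5]: (27.90+22.15)/2 × 4 = 100.1
  Sum = 526.44 µg/mL·h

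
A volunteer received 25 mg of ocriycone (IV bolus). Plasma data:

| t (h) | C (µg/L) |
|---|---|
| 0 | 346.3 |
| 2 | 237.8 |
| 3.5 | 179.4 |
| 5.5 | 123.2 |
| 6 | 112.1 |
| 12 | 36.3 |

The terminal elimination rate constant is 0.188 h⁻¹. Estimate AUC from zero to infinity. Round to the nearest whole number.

AUC = 1897 µg/L·h

Trapezoidal AUC_0→12:
  [0→2]: (346.3+237.8)/2 × 2 = 584.1
  [2→3.5]: (237.8+179.4)/2 × 1.5 = 312.9
  [3.5→5.5]: (179.4+123.2)/2 × 2 = 302.6
  [5.5→6]: (123.2+112.1)/2 × 0.5 = 58.825
  [6→12]: (112.1+36.3)/2 × 6 = 445.2
  Sum = 1703.625 µg/L·h
Extrapolated tail: C_last / k_e = 36.3 / 0.188 = 193.085
AUC_0→∞ = 1703.625 + 193.085 = 1896.71 µg/L·h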